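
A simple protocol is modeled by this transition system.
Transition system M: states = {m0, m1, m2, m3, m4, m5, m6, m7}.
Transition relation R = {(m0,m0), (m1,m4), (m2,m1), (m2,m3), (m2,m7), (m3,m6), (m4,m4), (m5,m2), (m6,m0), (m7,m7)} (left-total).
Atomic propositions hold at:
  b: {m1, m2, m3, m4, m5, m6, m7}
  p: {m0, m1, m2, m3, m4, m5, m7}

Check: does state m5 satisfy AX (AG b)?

AG b: greatest fixpoint, start Z0 = {m1, m2, m3, m4, m5, m6, m7}, keep only states in Sat with every successor in Z. Z1 = {m1, m2, m3, m4, m5, m7}; Z2 = {m1, m2, m4, m5, m7}; Z3 = {m1, m4, m5, m7}; Z4 = {m1, m4, m7}; fixed.
Sat(AG b) = {m1, m4, m7}
Sat(AX (AG b)) = {s : every successor in {m1, m4, m7}} = {m1, m4, m7}
m5 ∉ Sat(AX (AG b)) = {m1, m4, m7}, so the formula does not hold at m5.

No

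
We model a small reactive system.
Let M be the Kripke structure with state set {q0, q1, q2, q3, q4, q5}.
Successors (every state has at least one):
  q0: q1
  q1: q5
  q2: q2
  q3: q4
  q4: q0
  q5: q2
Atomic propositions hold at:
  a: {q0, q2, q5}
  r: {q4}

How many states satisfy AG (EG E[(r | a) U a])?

2

Sat(r | a) = {q0, q2, q4, q5}
E[(r | a) U a]: least fixpoint, start Z0 = Sat(a) = {q0, q2, q5}, add states in Sat(r | a) with some successor in Z. Z1 = {q0, q2, q4, q5}; fixed.
Sat(E[(r | a) U a]) = {q0, q2, q4, q5}
EG E[(r | a) U a]: greatest fixpoint, start Z0 = {q0, q2, q4, q5}, keep only states in Sat with some successor in Z. Z1 = {q2, q4, q5}; Z2 = {q2, q5}; fixed.
Sat(EG E[(r | a) U a]) = {q2, q5}
AG (EG E[(r | a) U a]): greatest fixpoint, start Z0 = {q2, q5}, keep only states in Sat with every successor in Z. Already a fixed point.
Sat(AG (EG E[(r | a) U a])) = {q2, q5}
|Sat(AG (EG E[(r | a) U a]))| = |{q2, q5}| = 2.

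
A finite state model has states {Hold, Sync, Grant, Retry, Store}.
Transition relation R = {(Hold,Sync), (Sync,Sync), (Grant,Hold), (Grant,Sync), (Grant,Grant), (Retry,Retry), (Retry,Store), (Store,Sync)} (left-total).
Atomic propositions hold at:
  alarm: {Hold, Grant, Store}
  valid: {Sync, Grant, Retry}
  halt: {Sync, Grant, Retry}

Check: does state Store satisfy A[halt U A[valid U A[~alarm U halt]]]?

Sat(~alarm) = {Sync, Retry}
A[~alarm U halt]: least fixpoint, start Z0 = Sat(halt) = {Sync, Grant, Retry}, add states in Sat(~alarm) with every successor in Z. Already a fixed point.
Sat(A[~alarm U halt]) = {Sync, Grant, Retry}
A[valid U A[~alarm U halt]]: least fixpoint, start Z0 = Sat(A[~alarm U halt]) = {Sync, Grant, Retry}, add states in Sat(valid) with every successor in Z. Already a fixed point.
Sat(A[valid U A[~alarm U halt]]) = {Sync, Grant, Retry}
A[halt U A[valid U A[~alarm U halt]]]: least fixpoint, start Z0 = Sat(A[valid U A[~alarm U halt]]) = {Sync, Grant, Retry}, add states in Sat(halt) with every successor in Z. Already a fixed point.
Sat(A[halt U A[valid U A[~alarm U halt]]]) = {Sync, Grant, Retry}
Store ∉ Sat(A[halt U A[valid U A[~alarm U halt]]]) = {Sync, Grant, Retry}, so the formula does not hold at Store.

No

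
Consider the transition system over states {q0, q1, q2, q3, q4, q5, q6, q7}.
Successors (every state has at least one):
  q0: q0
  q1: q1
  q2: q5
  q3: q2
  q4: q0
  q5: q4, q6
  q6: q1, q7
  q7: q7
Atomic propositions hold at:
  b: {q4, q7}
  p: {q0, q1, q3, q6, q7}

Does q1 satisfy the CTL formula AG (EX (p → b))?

No

Sat(p → b) = {q2, q4, q5, q7}
Sat(EX (p → b)) = {s : some successor in {q2, q4, q5, q7}} = {q2, q3, q5, q6, q7}
AG (EX (p → b)): greatest fixpoint, start Z0 = {q2, q3, q5, q6, q7}, keep only states in Sat with every successor in Z. Z1 = {q2, q3, q7}; Z2 = {q3, q7}; Z3 = {q7}; fixed.
Sat(AG (EX (p → b))) = {q7}
q1 ∉ Sat(AG (EX (p → b))) = {q7}, so the formula does not hold at q1.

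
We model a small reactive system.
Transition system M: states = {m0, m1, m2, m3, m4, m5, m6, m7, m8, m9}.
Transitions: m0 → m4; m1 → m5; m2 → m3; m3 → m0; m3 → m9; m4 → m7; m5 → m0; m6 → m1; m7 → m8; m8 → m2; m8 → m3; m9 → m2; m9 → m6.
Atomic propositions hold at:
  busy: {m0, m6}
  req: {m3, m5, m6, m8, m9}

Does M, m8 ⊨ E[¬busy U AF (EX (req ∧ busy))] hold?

Sat(¬busy) = {m1, m2, m3, m4, m5, m7, m8, m9}
Sat(req ∧ busy) = {m6}
Sat(EX (req ∧ busy)) = {s : some successor in {m6}} = {m9}
AF (EX (req ∧ busy)): least fixpoint, start Z0 = {m9}, add states with every successor in Z. Already a fixed point.
Sat(AF (EX (req ∧ busy))) = {m9}
E[¬busy U AF (EX (req ∧ busy))]: least fixpoint, start Z0 = Sat(AF (EX (req ∧ busy))) = {m9}, add states in Sat(¬busy) with some successor in Z. Z1 = {m3, m9}; Z2 = {m2, m3, m8, m9}; Z3 = {m2, m3, m7, m8, m9}; Z4 = {m2, m3, m4, m7, m8, m9}; fixed.
Sat(E[¬busy U AF (EX (req ∧ busy))]) = {m2, m3, m4, m7, m8, m9}
m8 ∈ Sat(E[¬busy U AF (EX (req ∧ busy))]) = {m2, m3, m4, m7, m8, m9}, so the formula holds at m8.

Yes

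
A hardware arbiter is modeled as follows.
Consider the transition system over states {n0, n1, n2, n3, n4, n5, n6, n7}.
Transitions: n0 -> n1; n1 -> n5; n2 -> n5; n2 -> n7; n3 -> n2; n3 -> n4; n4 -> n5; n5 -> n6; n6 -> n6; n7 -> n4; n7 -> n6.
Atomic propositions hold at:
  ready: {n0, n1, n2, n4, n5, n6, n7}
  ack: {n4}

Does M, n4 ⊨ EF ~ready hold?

Sat(~ready) = {n3}
EF ~ready: least fixpoint, start Z0 = {n3}, add states with some successor in Z. Already a fixed point.
Sat(EF ~ready) = {n3}
n4 ∉ Sat(EF ~ready) = {n3}, so the formula does not hold at n4.

No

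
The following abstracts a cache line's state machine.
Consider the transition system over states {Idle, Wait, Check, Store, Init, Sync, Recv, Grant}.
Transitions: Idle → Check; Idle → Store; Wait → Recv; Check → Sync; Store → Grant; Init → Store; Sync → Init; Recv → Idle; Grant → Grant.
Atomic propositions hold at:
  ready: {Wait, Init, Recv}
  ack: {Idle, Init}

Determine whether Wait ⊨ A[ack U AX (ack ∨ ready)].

Yes

Sat(ack ∨ ready) = {Idle, Wait, Init, Recv}
Sat(AX (ack ∨ ready)) = {s : every successor in {Idle, Wait, Init, Recv}} = {Wait, Sync, Recv}
A[ack U AX (ack ∨ ready)]: least fixpoint, start Z0 = Sat(AX (ack ∨ ready)) = {Wait, Sync, Recv}, add states in Sat(ack) with every successor in Z. Already a fixed point.
Sat(A[ack U AX (ack ∨ ready)]) = {Wait, Sync, Recv}
Wait ∈ Sat(A[ack U AX (ack ∨ ready)]) = {Wait, Sync, Recv}, so the formula holds at Wait.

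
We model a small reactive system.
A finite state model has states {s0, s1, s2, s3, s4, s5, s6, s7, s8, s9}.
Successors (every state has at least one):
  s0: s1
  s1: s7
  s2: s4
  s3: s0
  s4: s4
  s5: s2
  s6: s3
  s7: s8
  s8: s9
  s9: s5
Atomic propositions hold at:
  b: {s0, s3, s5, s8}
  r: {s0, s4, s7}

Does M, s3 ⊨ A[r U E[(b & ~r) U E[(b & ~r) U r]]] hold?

Yes

Sat(~r) = {s1, s2, s3, s5, s6, s8, s9}
Sat(b & ~r) = {s3, s5, s8}
E[(b & ~r) U r]: least fixpoint, start Z0 = Sat(r) = {s0, s4, s7}, add states in Sat(b & ~r) with some successor in Z. Z1 = {s0, s3, s4, s7}; fixed.
Sat(E[(b & ~r) U r]) = {s0, s3, s4, s7}
E[(b & ~r) U E[(b & ~r) U r]]: least fixpoint, start Z0 = Sat(E[(b & ~r) U r]) = {s0, s3, s4, s7}, add states in Sat(b & ~r) with some successor in Z. Already a fixed point.
Sat(E[(b & ~r) U E[(b & ~r) U r]]) = {s0, s3, s4, s7}
A[r U E[(b & ~r) U E[(b & ~r) U r]]]: least fixpoint, start Z0 = Sat(E[(b & ~r) U E[(b & ~r) U r]]) = {s0, s3, s4, s7}, add states in Sat(r) with every successor in Z. Already a fixed point.
Sat(A[r U E[(b & ~r) U E[(b & ~r) U r]]]) = {s0, s3, s4, s7}
s3 ∈ Sat(A[r U E[(b & ~r) U E[(b & ~r) U r]]]) = {s0, s3, s4, s7}, so the formula holds at s3.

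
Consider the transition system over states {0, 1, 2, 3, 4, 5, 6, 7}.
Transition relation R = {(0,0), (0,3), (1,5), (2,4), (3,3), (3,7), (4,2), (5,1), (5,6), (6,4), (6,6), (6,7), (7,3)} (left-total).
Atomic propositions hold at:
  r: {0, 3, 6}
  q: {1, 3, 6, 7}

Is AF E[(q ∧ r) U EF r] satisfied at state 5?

Yes

Sat(q ∧ r) = {3, 6}
EF r: least fixpoint, start Z0 = {0, 3, 6}, add states with some successor in Z. Z1 = {0, 3, 5, 6, 7}; Z2 = {0, 1, 3, 5, 6, 7}; fixed.
Sat(EF r) = {0, 1, 3, 5, 6, 7}
E[(q ∧ r) U EF r]: least fixpoint, start Z0 = Sat(EF r) = {0, 1, 3, 5, 6, 7}, add states in Sat(q ∧ r) with some successor in Z. Already a fixed point.
Sat(E[(q ∧ r) U EF r]) = {0, 1, 3, 5, 6, 7}
AF E[(q ∧ r) U EF r]: least fixpoint, start Z0 = {0, 1, 3, 5, 6, 7}, add states with every successor in Z. Already a fixed point.
Sat(AF E[(q ∧ r) U EF r]) = {0, 1, 3, 5, 6, 7}
5 ∈ Sat(AF E[(q ∧ r) U EF r]) = {0, 1, 3, 5, 6, 7}, so the formula holds at 5.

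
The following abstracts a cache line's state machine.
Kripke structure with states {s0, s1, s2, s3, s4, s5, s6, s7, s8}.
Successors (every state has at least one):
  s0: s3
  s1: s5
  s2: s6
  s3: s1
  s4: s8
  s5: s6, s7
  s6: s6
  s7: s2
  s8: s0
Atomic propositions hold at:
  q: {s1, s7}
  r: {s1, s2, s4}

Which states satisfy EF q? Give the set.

EF q: least fixpoint, start Z0 = {s1, s7}, add states with some successor in Z. Z1 = {s1, s3, s5, s7}; Z2 = {s0, s1, s3, s5, s7}; Z3 = {s0, s1, s3, s5, s7, s8}; Z4 = {s0, s1, s3, s4, s5, s7, s8}; fixed.
Sat(EF q) = {s0, s1, s3, s4, s5, s7, s8}

{s0, s1, s3, s4, s5, s7, s8}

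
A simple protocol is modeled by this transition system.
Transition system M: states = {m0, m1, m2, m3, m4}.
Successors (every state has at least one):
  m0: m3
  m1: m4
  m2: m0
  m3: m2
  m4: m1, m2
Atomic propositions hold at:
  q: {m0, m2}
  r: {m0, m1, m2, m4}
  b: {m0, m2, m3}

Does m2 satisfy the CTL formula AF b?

Yes

AF b: least fixpoint, start Z0 = {m0, m2, m3}, add states with every successor in Z. Already a fixed point.
Sat(AF b) = {m0, m2, m3}
m2 ∈ Sat(AF b) = {m0, m2, m3}, so the formula holds at m2.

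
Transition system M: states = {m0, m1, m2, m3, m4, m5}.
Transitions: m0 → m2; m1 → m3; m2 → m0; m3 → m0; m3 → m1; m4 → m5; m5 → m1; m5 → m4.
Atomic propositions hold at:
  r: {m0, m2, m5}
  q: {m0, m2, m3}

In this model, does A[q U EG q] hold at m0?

Yes

EG q: greatest fixpoint, start Z0 = {m0, m2, m3}, keep only states in Sat with some successor in Z. Already a fixed point.
Sat(EG q) = {m0, m2, m3}
A[q U EG q]: least fixpoint, start Z0 = Sat(EG q) = {m0, m2, m3}, add states in Sat(q) with every successor in Z. Already a fixed point.
Sat(A[q U EG q]) = {m0, m2, m3}
m0 ∈ Sat(A[q U EG q]) = {m0, m2, m3}, so the formula holds at m0.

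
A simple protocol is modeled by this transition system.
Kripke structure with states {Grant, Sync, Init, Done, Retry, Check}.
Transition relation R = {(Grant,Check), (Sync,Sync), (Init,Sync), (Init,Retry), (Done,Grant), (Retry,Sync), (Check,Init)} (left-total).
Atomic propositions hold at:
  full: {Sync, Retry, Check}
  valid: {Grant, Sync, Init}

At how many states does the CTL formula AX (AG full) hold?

AG full: greatest fixpoint, start Z0 = {Sync, Retry, Check}, keep only states in Sat with every successor in Z. Z1 = {Sync, Retry}; fixed.
Sat(AG full) = {Sync, Retry}
Sat(AX (AG full)) = {s : every successor in {Sync, Retry}} = {Sync, Init, Retry}
|Sat(AX (AG full))| = |{Sync, Init, Retry}| = 3.

3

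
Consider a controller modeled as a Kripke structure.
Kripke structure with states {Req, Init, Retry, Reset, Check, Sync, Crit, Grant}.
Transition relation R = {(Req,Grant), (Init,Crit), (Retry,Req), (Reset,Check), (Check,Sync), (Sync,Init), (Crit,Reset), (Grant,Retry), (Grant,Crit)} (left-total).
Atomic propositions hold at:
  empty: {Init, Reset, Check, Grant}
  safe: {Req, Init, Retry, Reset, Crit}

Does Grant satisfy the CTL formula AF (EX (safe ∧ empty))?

Sat(safe ∧ empty) = {Init, Reset}
Sat(EX (safe ∧ empty)) = {s : some successor in {Init, Reset}} = {Sync, Crit}
AF (EX (safe ∧ empty)): least fixpoint, start Z0 = {Sync, Crit}, add states with every successor in Z. Z1 = {Init, Check, Sync, Crit}; Z2 = {Init, Reset, Check, Sync, Crit}; fixed.
Sat(AF (EX (safe ∧ empty))) = {Init, Reset, Check, Sync, Crit}
Grant ∉ Sat(AF (EX (safe ∧ empty))) = {Init, Reset, Check, Sync, Crit}, so the formula does not hold at Grant.

No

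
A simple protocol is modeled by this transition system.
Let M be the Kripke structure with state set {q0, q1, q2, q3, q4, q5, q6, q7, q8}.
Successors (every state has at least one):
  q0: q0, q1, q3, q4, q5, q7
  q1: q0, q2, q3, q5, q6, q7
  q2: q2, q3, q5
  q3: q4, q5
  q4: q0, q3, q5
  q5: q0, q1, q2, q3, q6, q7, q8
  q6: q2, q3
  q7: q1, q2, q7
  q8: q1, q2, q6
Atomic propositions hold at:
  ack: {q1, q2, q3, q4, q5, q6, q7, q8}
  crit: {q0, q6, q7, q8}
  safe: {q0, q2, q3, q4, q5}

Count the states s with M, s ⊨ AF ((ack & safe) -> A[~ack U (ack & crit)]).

5

Sat(ack & safe) = {q2, q3, q4, q5}
Sat(~ack) = {q0}
Sat(ack & crit) = {q6, q7, q8}
A[~ack U (ack & crit)]: least fixpoint, start Z0 = Sat((ack & crit)) = {q6, q7, q8}, add states in Sat(~ack) with every successor in Z. Already a fixed point.
Sat(A[~ack U (ack & crit)]) = {q6, q7, q8}
Sat((ack & safe) -> A[~ack U (ack & crit)]) = {q0, q1, q6, q7, q8}
AF ((ack & safe) -> A[~ack U (ack & crit)]): least fixpoint, start Z0 = {q0, q1, q6, q7, q8}, add states with every successor in Z. Already a fixed point.
Sat(AF ((ack & safe) -> A[~ack U (ack & crit)])) = {q0, q1, q6, q7, q8}
|Sat(AF ((ack & safe) -> A[~ack U (ack & crit)]))| = |{q0, q1, q6, q7, q8}| = 5.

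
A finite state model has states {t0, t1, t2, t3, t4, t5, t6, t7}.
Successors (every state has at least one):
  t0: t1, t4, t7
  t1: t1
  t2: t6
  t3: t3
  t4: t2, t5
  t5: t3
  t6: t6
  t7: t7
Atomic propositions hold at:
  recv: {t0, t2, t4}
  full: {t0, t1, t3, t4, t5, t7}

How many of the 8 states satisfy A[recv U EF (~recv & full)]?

6

Sat(~recv) = {t1, t3, t5, t6, t7}
Sat(~recv & full) = {t1, t3, t5, t7}
EF (~recv & full): least fixpoint, start Z0 = {t1, t3, t5, t7}, add states with some successor in Z. Z1 = {t0, t1, t3, t4, t5, t7}; fixed.
Sat(EF (~recv & full)) = {t0, t1, t3, t4, t5, t7}
A[recv U EF (~recv & full)]: least fixpoint, start Z0 = Sat(EF (~recv & full)) = {t0, t1, t3, t4, t5, t7}, add states in Sat(recv) with every successor in Z. Already a fixed point.
Sat(A[recv U EF (~recv & full)]) = {t0, t1, t3, t4, t5, t7}
|Sat(A[recv U EF (~recv & full)])| = |{t0, t1, t3, t4, t5, t7}| = 6.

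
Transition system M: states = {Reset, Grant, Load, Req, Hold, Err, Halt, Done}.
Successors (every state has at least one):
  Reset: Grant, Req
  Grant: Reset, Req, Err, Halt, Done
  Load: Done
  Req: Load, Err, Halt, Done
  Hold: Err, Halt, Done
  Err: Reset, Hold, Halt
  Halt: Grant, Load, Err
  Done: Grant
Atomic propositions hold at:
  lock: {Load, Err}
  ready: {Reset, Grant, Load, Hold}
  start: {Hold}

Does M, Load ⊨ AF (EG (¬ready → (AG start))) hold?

Sat(¬ready) = {Req, Err, Halt, Done}
AG start: greatest fixpoint, start Z0 = {Hold}, keep only states in Sat with every successor in Z. Z1 = ∅; fixed.
Sat(AG start) = ∅
Sat(¬ready → (AG start)) = {Reset, Grant, Load, Hold}
EG (¬ready → (AG start)): greatest fixpoint, start Z0 = {Reset, Grant, Load, Hold}, keep only states in Sat with some successor in Z. Z1 = {Reset, Grant}; fixed.
Sat(EG (¬ready → (AG start))) = {Reset, Grant}
AF (EG (¬ready → (AG start))): least fixpoint, start Z0 = {Reset, Grant}, add states with every successor in Z. Z1 = {Reset, Grant, Done}; Z2 = {Reset, Grant, Load, Done}; fixed.
Sat(AF (EG (¬ready → (AG start)))) = {Reset, Grant, Load, Done}
Load ∈ Sat(AF (EG (¬ready → (AG start)))) = {Reset, Grant, Load, Done}, so the formula holds at Load.

Yes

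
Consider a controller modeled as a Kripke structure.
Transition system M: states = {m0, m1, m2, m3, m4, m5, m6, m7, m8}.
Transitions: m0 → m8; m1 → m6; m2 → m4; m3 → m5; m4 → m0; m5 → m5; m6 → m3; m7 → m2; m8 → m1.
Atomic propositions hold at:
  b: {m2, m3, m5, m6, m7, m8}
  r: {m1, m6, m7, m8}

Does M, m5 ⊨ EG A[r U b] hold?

Yes

A[r U b]: least fixpoint, start Z0 = Sat(b) = {m2, m3, m5, m6, m7, m8}, add states in Sat(r) with every successor in Z. Z1 = {m1, m2, m3, m5, m6, m7, m8}; fixed.
Sat(A[r U b]) = {m1, m2, m3, m5, m6, m7, m8}
EG A[r U b]: greatest fixpoint, start Z0 = {m1, m2, m3, m5, m6, m7, m8}, keep only states in Sat with some successor in Z. Z1 = {m1, m3, m5, m6, m7, m8}; Z2 = {m1, m3, m5, m6, m8}; fixed.
Sat(EG A[r U b]) = {m1, m3, m5, m6, m8}
m5 ∈ Sat(EG A[r U b]) = {m1, m3, m5, m6, m8}, so the formula holds at m5.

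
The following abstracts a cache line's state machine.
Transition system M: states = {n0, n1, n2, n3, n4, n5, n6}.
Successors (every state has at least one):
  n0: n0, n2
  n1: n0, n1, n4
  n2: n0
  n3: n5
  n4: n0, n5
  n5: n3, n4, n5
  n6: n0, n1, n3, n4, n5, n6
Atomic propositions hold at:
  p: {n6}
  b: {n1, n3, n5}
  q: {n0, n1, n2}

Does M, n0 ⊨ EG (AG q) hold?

AG q: greatest fixpoint, start Z0 = {n0, n1, n2}, keep only states in Sat with every successor in Z. Z1 = {n0, n2}; fixed.
Sat(AG q) = {n0, n2}
EG (AG q): greatest fixpoint, start Z0 = {n0, n2}, keep only states in Sat with some successor in Z. Already a fixed point.
Sat(EG (AG q)) = {n0, n2}
n0 ∈ Sat(EG (AG q)) = {n0, n2}, so the formula holds at n0.

Yes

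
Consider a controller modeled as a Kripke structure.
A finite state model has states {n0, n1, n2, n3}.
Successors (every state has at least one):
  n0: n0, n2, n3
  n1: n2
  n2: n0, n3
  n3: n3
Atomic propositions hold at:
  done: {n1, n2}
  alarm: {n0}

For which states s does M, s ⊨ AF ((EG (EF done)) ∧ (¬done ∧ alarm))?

EF done: least fixpoint, start Z0 = {n1, n2}, add states with some successor in Z. Z1 = {n0, n1, n2}; fixed.
Sat(EF done) = {n0, n1, n2}
EG (EF done): greatest fixpoint, start Z0 = {n0, n1, n2}, keep only states in Sat with some successor in Z. Already a fixed point.
Sat(EG (EF done)) = {n0, n1, n2}
Sat(¬done) = {n0, n3}
Sat(¬done ∧ alarm) = {n0}
Sat((EG (EF done)) ∧ (¬done ∧ alarm)) = {n0}
AF ((EG (EF done)) ∧ (¬done ∧ alarm)): least fixpoint, start Z0 = {n0}, add states with every successor in Z. Already a fixed point.
Sat(AF ((EG (EF done)) ∧ (¬done ∧ alarm))) = {n0}

{n0}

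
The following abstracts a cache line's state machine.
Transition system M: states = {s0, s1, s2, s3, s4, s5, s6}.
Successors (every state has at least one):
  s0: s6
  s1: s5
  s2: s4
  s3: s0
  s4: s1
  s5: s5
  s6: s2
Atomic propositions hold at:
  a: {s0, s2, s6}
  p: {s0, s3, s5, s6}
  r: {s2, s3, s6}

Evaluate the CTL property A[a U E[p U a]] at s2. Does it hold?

Yes

E[p U a]: least fixpoint, start Z0 = Sat(a) = {s0, s2, s6}, add states in Sat(p) with some successor in Z. Z1 = {s0, s2, s3, s6}; fixed.
Sat(E[p U a]) = {s0, s2, s3, s6}
A[a U E[p U a]]: least fixpoint, start Z0 = Sat(E[p U a]) = {s0, s2, s3, s6}, add states in Sat(a) with every successor in Z. Already a fixed point.
Sat(A[a U E[p U a]]) = {s0, s2, s3, s6}
s2 ∈ Sat(A[a U E[p U a]]) = {s0, s2, s3, s6}, so the formula holds at s2.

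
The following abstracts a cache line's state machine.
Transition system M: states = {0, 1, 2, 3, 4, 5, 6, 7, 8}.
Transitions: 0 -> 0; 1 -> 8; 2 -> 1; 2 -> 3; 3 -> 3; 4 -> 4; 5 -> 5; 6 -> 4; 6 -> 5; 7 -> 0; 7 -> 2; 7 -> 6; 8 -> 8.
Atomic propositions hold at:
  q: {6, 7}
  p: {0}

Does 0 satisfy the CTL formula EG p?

EG p: greatest fixpoint, start Z0 = {0}, keep only states in Sat with some successor in Z. Already a fixed point.
Sat(EG p) = {0}
0 ∈ Sat(EG p) = {0}, so the formula holds at 0.

Yes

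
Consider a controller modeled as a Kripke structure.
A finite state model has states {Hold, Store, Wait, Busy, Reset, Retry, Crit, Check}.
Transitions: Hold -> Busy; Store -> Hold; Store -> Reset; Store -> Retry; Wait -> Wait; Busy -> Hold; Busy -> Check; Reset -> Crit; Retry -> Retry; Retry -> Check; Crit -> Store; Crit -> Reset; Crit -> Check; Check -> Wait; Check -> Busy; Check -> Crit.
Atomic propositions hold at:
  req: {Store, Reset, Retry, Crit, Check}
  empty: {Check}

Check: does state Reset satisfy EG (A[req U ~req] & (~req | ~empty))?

No

Sat(~req) = {Hold, Wait, Busy}
A[req U ~req]: least fixpoint, start Z0 = Sat(~req) = {Hold, Wait, Busy}, add states in Sat(req) with every successor in Z. Already a fixed point.
Sat(A[req U ~req]) = {Hold, Wait, Busy}
Sat(~empty) = {Hold, Store, Wait, Busy, Reset, Retry, Crit}
Sat(~req | ~empty) = {Hold, Store, Wait, Busy, Reset, Retry, Crit}
Sat(A[req U ~req] & (~req | ~empty)) = {Hold, Wait, Busy}
EG (A[req U ~req] & (~req | ~empty)): greatest fixpoint, start Z0 = {Hold, Wait, Busy}, keep only states in Sat with some successor in Z. Already a fixed point.
Sat(EG (A[req U ~req] & (~req | ~empty))) = {Hold, Wait, Busy}
Reset ∉ Sat(EG (A[req U ~req] & (~req | ~empty))) = {Hold, Wait, Busy}, so the formula does not hold at Reset.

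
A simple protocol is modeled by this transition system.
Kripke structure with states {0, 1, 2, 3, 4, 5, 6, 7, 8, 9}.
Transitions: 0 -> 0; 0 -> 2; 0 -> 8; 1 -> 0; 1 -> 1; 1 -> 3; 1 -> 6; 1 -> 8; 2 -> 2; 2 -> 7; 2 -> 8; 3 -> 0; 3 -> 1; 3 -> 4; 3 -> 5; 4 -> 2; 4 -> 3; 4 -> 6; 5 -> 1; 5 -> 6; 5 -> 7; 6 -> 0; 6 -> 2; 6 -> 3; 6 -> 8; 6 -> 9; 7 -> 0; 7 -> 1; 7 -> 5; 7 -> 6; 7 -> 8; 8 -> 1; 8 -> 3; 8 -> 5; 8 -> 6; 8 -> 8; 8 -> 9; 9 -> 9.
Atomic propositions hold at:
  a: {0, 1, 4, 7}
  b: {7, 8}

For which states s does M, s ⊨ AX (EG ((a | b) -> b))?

Sat(a | b) = {0, 1, 4, 7, 8}
Sat((a | b) -> b) = {2, 3, 5, 6, 7, 8, 9}
EG ((a | b) -> b): greatest fixpoint, start Z0 = {2, 3, 5, 6, 7, 8, 9}, keep only states in Sat with some successor in Z. Already a fixed point.
Sat(EG ((a | b) -> b)) = {2, 3, 5, 6, 7, 8, 9}
Sat(AX (EG ((a | b) -> b))) = {s : every successor in {2, 3, 5, 6, 7, 8, 9}} = {2, 4, 9}

{2, 4, 9}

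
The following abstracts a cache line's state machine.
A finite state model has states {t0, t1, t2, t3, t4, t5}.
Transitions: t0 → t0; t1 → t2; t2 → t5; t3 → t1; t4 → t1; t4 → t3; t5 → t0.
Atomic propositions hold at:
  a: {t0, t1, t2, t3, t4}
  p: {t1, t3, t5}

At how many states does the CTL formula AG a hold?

AG a: greatest fixpoint, start Z0 = {t0, t1, t2, t3, t4}, keep only states in Sat with every successor in Z. Z1 = {t0, t1, t3, t4}; Z2 = {t0, t3, t4}; Z3 = {t0}; fixed.
Sat(AG a) = {t0}
|Sat(AG a)| = |{t0}| = 1.

1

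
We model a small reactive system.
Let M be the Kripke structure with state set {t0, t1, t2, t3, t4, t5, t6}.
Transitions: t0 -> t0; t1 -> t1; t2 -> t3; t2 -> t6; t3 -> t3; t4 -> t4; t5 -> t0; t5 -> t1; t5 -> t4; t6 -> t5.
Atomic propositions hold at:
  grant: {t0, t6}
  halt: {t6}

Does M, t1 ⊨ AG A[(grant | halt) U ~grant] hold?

Sat(grant | halt) = {t0, t6}
Sat(~grant) = {t1, t2, t3, t4, t5}
A[(grant | halt) U ~grant]: least fixpoint, start Z0 = Sat(~grant) = {t1, t2, t3, t4, t5}, add states in Sat(grant | halt) with every successor in Z. Z1 = {t1, t2, t3, t4, t5, t6}; fixed.
Sat(A[(grant | halt) U ~grant]) = {t1, t2, t3, t4, t5, t6}
AG A[(grant | halt) U ~grant]: greatest fixpoint, start Z0 = {t1, t2, t3, t4, t5, t6}, keep only states in Sat with every successor in Z. Z1 = {t1, t2, t3, t4, t6}; Z2 = {t1, t2, t3, t4}; Z3 = {t1, t3, t4}; fixed.
Sat(AG A[(grant | halt) U ~grant]) = {t1, t3, t4}
t1 ∈ Sat(AG A[(grant | halt) U ~grant]) = {t1, t3, t4}, so the formula holds at t1.

Yes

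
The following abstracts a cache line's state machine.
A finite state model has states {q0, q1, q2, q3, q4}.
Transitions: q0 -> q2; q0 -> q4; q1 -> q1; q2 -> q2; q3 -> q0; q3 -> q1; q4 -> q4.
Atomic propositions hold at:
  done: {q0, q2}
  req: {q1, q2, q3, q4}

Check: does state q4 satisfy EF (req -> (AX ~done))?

Yes

Sat(~done) = {q1, q3, q4}
Sat(AX ~done) = {s : every successor in {q1, q3, q4}} = {q1, q4}
Sat(req -> (AX ~done)) = {q0, q1, q4}
EF (req -> (AX ~done)): least fixpoint, start Z0 = {q0, q1, q4}, add states with some successor in Z. Z1 = {q0, q1, q3, q4}; fixed.
Sat(EF (req -> (AX ~done))) = {q0, q1, q3, q4}
q4 ∈ Sat(EF (req -> (AX ~done))) = {q0, q1, q3, q4}, so the formula holds at q4.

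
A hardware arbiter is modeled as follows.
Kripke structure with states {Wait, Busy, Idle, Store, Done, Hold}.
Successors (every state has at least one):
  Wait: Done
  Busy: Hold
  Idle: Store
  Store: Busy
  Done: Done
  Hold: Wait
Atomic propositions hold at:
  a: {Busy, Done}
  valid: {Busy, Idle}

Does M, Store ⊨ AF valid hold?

Yes

AF valid: least fixpoint, start Z0 = {Busy, Idle}, add states with every successor in Z. Z1 = {Busy, Idle, Store}; fixed.
Sat(AF valid) = {Busy, Idle, Store}
Store ∈ Sat(AF valid) = {Busy, Idle, Store}, so the formula holds at Store.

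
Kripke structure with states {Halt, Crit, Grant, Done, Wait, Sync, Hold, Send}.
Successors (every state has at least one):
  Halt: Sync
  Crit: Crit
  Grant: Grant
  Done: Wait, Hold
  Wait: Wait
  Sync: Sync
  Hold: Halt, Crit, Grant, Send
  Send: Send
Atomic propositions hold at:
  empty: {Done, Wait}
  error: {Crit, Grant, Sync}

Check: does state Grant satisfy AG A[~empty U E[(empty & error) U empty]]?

No

Sat(~empty) = {Halt, Crit, Grant, Sync, Hold, Send}
Sat(empty & error) = ∅
E[(empty & error) U empty]: least fixpoint, start Z0 = Sat(empty) = {Done, Wait}, add states in Sat(empty & error) with some successor in Z. Already a fixed point.
Sat(E[(empty & error) U empty]) = {Done, Wait}
A[~empty U E[(empty & error) U empty]]: least fixpoint, start Z0 = Sat(E[(empty & error) U empty]) = {Done, Wait}, add states in Sat(~empty) with every successor in Z. Already a fixed point.
Sat(A[~empty U E[(empty & error) U empty]]) = {Done, Wait}
AG A[~empty U E[(empty & error) U empty]]: greatest fixpoint, start Z0 = {Done, Wait}, keep only states in Sat with every successor in Z. Z1 = {Wait}; fixed.
Sat(AG A[~empty U E[(empty & error) U empty]]) = {Wait}
Grant ∉ Sat(AG A[~empty U E[(empty & error) U empty]]) = {Wait}, so the formula does not hold at Grant.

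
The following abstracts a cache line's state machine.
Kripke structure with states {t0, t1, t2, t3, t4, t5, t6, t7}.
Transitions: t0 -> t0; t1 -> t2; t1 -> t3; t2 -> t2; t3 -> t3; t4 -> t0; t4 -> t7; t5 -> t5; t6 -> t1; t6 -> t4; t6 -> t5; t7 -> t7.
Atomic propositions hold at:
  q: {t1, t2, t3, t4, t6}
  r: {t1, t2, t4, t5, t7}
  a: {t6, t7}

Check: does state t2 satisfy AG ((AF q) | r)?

AF q: least fixpoint, start Z0 = {t1, t2, t3, t4, t6}, add states with every successor in Z. Already a fixed point.
Sat(AF q) = {t1, t2, t3, t4, t6}
Sat((AF q) | r) = {t1, t2, t3, t4, t5, t6, t7}
AG ((AF q) | r): greatest fixpoint, start Z0 = {t1, t2, t3, t4, t5, t6, t7}, keep only states in Sat with every successor in Z. Z1 = {t1, t2, t3, t5, t6, t7}; Z2 = {t1, t2, t3, t5, t7}; fixed.
Sat(AG ((AF q) | r)) = {t1, t2, t3, t5, t7}
t2 ∈ Sat(AG ((AF q) | r)) = {t1, t2, t3, t5, t7}, so the formula holds at t2.

Yes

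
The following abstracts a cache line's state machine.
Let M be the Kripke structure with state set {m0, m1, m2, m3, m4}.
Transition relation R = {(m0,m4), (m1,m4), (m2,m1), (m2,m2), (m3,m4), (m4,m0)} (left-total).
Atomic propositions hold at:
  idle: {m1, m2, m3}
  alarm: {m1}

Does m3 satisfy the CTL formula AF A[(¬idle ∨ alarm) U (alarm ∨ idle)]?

Yes

Sat(¬idle) = {m0, m4}
Sat(¬idle ∨ alarm) = {m0, m1, m4}
Sat(alarm ∨ idle) = {m1, m2, m3}
A[(¬idle ∨ alarm) U (alarm ∨ idle)]: least fixpoint, start Z0 = Sat((alarm ∨ idle)) = {m1, m2, m3}, add states in Sat(¬idle ∨ alarm) with every successor in Z. Already a fixed point.
Sat(A[(¬idle ∨ alarm) U (alarm ∨ idle)]) = {m1, m2, m3}
AF A[(¬idle ∨ alarm) U (alarm ∨ idle)]: least fixpoint, start Z0 = {m1, m2, m3}, add states with every successor in Z. Already a fixed point.
Sat(AF A[(¬idle ∨ alarm) U (alarm ∨ idle)]) = {m1, m2, m3}
m3 ∈ Sat(AF A[(¬idle ∨ alarm) U (alarm ∨ idle)]) = {m1, m2, m3}, so the formula holds at m3.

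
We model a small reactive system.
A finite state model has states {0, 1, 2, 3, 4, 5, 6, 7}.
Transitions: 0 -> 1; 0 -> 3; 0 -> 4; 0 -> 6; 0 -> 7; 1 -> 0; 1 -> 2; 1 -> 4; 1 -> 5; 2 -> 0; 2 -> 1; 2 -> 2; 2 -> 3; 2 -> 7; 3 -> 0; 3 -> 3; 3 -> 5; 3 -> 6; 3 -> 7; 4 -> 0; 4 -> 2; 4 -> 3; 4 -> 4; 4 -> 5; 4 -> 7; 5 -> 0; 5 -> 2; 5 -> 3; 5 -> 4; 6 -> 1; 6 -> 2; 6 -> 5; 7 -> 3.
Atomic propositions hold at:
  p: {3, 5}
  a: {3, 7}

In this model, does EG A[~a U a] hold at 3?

Yes

Sat(~a) = {0, 1, 2, 4, 5, 6}
A[~a U a]: least fixpoint, start Z0 = Sat(a) = {3, 7}, add states in Sat(~a) with every successor in Z. Already a fixed point.
Sat(A[~a U a]) = {3, 7}
EG A[~a U a]: greatest fixpoint, start Z0 = {3, 7}, keep only states in Sat with some successor in Z. Already a fixed point.
Sat(EG A[~a U a]) = {3, 7}
3 ∈ Sat(EG A[~a U a]) = {3, 7}, so the formula holds at 3.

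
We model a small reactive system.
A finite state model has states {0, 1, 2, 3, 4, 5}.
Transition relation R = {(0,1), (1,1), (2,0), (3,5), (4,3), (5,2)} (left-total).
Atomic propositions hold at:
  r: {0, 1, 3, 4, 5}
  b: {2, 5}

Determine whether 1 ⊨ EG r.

Yes

EG r: greatest fixpoint, start Z0 = {0, 1, 3, 4, 5}, keep only states in Sat with some successor in Z. Z1 = {0, 1, 3, 4}; Z2 = {0, 1, 4}; Z3 = {0, 1}; fixed.
Sat(EG r) = {0, 1}
1 ∈ Sat(EG r) = {0, 1}, so the formula holds at 1.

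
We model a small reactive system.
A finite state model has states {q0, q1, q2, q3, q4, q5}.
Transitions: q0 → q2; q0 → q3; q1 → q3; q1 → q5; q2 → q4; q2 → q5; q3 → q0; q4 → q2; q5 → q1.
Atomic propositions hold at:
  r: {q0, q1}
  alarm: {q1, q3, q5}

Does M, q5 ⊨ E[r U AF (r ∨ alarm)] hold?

Yes

Sat(r ∨ alarm) = {q0, q1, q3, q5}
AF (r ∨ alarm): least fixpoint, start Z0 = {q0, q1, q3, q5}, add states with every successor in Z. Already a fixed point.
Sat(AF (r ∨ alarm)) = {q0, q1, q3, q5}
E[r U AF (r ∨ alarm)]: least fixpoint, start Z0 = Sat(AF (r ∨ alarm)) = {q0, q1, q3, q5}, add states in Sat(r) with some successor in Z. Already a fixed point.
Sat(E[r U AF (r ∨ alarm)]) = {q0, q1, q3, q5}
q5 ∈ Sat(E[r U AF (r ∨ alarm)]) = {q0, q1, q3, q5}, so the formula holds at q5.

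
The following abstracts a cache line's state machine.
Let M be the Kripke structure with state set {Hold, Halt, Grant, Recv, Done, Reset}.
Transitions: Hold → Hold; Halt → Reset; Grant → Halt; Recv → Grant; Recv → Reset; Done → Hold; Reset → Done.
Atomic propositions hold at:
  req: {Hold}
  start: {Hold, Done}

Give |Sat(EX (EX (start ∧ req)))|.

3

Sat(start ∧ req) = {Hold}
Sat(EX (start ∧ req)) = {s : some successor in {Hold}} = {Hold, Done}
Sat(EX (EX (start ∧ req))) = {s : some successor in {Hold, Done}} = {Hold, Done, Reset}
|Sat(EX (EX (start ∧ req)))| = |{Hold, Done, Reset}| = 3.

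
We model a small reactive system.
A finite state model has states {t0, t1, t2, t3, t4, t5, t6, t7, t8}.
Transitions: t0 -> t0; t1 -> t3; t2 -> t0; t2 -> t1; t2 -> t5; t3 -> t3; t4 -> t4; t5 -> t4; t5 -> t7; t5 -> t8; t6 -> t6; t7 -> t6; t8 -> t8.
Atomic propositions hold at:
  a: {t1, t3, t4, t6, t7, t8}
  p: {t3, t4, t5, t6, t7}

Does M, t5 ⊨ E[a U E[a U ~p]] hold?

Sat(~p) = {t0, t1, t2, t8}
E[a U ~p]: least fixpoint, start Z0 = Sat(~p) = {t0, t1, t2, t8}, add states in Sat(a) with some successor in Z. Already a fixed point.
Sat(E[a U ~p]) = {t0, t1, t2, t8}
E[a U E[a U ~p]]: least fixpoint, start Z0 = Sat(E[a U ~p]) = {t0, t1, t2, t8}, add states in Sat(a) with some successor in Z. Already a fixed point.
Sat(E[a U E[a U ~p]]) = {t0, t1, t2, t8}
t5 ∉ Sat(E[a U E[a U ~p]]) = {t0, t1, t2, t8}, so the formula does not hold at t5.

No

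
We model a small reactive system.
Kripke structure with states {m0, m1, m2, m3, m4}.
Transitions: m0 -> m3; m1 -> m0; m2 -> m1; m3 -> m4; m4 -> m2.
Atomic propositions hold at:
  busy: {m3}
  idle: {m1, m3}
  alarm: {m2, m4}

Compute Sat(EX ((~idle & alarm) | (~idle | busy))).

{m0, m1, m3, m4}

Sat(~idle) = {m0, m2, m4}
Sat(~idle & alarm) = {m2, m4}
Sat(~idle | busy) = {m0, m2, m3, m4}
Sat((~idle & alarm) | (~idle | busy)) = {m0, m2, m3, m4}
Sat(EX ((~idle & alarm) | (~idle | busy))) = {s : some successor in {m0, m2, m3, m4}} = {m0, m1, m3, m4}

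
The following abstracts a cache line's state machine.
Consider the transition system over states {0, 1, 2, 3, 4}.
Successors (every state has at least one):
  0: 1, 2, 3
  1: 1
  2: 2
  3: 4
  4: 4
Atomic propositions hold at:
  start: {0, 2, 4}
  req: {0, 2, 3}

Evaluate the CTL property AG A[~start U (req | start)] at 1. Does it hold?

Sat(~start) = {1, 3}
Sat(req | start) = {0, 2, 3, 4}
A[~start U (req | start)]: least fixpoint, start Z0 = Sat((req | start)) = {0, 2, 3, 4}, add states in Sat(~start) with every successor in Z. Already a fixed point.
Sat(A[~start U (req | start)]) = {0, 2, 3, 4}
AG A[~start U (req | start)]: greatest fixpoint, start Z0 = {0, 2, 3, 4}, keep only states in Sat with every successor in Z. Z1 = {2, 3, 4}; fixed.
Sat(AG A[~start U (req | start)]) = {2, 3, 4}
1 ∉ Sat(AG A[~start U (req | start)]) = {2, 3, 4}, so the formula does not hold at 1.

No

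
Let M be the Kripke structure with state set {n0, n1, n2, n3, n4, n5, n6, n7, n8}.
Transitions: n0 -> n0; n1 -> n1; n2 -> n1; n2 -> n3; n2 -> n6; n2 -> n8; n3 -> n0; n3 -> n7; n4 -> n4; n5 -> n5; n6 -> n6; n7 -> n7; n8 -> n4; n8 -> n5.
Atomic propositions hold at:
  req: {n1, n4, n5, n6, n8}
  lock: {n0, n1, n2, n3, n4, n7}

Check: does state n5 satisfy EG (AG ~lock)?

Yes

Sat(~lock) = {n5, n6, n8}
AG ~lock: greatest fixpoint, start Z0 = {n5, n6, n8}, keep only states in Sat with every successor in Z. Z1 = {n5, n6}; fixed.
Sat(AG ~lock) = {n5, n6}
EG (AG ~lock): greatest fixpoint, start Z0 = {n5, n6}, keep only states in Sat with some successor in Z. Already a fixed point.
Sat(EG (AG ~lock)) = {n5, n6}
n5 ∈ Sat(EG (AG ~lock)) = {n5, n6}, so the formula holds at n5.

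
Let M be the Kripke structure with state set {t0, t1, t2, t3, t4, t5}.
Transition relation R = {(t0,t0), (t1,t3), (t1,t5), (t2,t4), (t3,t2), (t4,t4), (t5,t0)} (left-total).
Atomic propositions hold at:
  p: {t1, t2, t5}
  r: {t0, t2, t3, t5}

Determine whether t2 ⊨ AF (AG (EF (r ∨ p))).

Sat(r ∨ p) = {t0, t1, t2, t3, t5}
EF (r ∨ p): least fixpoint, start Z0 = {t0, t1, t2, t3, t5}, add states with some successor in Z. Already a fixed point.
Sat(EF (r ∨ p)) = {t0, t1, t2, t3, t5}
AG (EF (r ∨ p)): greatest fixpoint, start Z0 = {t0, t1, t2, t3, t5}, keep only states in Sat with every successor in Z. Z1 = {t0, t1, t3, t5}; Z2 = {t0, t1, t5}; Z3 = {t0, t5}; fixed.
Sat(AG (EF (r ∨ p))) = {t0, t5}
AF (AG (EF (r ∨ p))): least fixpoint, start Z0 = {t0, t5}, add states with every successor in Z. Already a fixed point.
Sat(AF (AG (EF (r ∨ p)))) = {t0, t5}
t2 ∉ Sat(AF (AG (EF (r ∨ p)))) = {t0, t5}, so the formula does not hold at t2.

No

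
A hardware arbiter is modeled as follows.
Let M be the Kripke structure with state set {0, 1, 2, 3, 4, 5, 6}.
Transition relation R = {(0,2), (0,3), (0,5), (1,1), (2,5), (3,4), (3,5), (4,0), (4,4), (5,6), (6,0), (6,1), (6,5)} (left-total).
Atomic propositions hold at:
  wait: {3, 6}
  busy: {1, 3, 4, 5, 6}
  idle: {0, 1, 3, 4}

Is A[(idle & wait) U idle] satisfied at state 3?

Yes

Sat(idle & wait) = {3}
A[(idle & wait) U idle]: least fixpoint, start Z0 = Sat(idle) = {0, 1, 3, 4}, add states in Sat(idle & wait) with every successor in Z. Already a fixed point.
Sat(A[(idle & wait) U idle]) = {0, 1, 3, 4}
3 ∈ Sat(A[(idle & wait) U idle]) = {0, 1, 3, 4}, so the formula holds at 3.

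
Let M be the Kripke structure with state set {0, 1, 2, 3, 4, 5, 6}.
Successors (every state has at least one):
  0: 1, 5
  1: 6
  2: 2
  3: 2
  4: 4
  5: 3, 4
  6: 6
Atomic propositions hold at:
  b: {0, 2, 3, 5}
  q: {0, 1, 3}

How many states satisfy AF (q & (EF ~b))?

Sat(~b) = {1, 4, 6}
EF ~b: least fixpoint, start Z0 = {1, 4, 6}, add states with some successor in Z. Z1 = {0, 1, 4, 5, 6}; fixed.
Sat(EF ~b) = {0, 1, 4, 5, 6}
Sat(q & (EF ~b)) = {0, 1}
AF (q & (EF ~b)): least fixpoint, start Z0 = {0, 1}, add states with every successor in Z. Already a fixed point.
Sat(AF (q & (EF ~b))) = {0, 1}
|Sat(AF (q & (EF ~b)))| = |{0, 1}| = 2.

2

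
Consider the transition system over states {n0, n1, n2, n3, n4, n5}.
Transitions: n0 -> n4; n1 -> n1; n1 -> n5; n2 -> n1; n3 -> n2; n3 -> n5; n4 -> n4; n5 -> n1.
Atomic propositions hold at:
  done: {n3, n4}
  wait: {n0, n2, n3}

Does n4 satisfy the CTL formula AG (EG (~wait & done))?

Sat(~wait) = {n1, n4, n5}
Sat(~wait & done) = {n4}
EG (~wait & done): greatest fixpoint, start Z0 = {n4}, keep only states in Sat with some successor in Z. Already a fixed point.
Sat(EG (~wait & done)) = {n4}
AG (EG (~wait & done)): greatest fixpoint, start Z0 = {n4}, keep only states in Sat with every successor in Z. Already a fixed point.
Sat(AG (EG (~wait & done))) = {n4}
n4 ∈ Sat(AG (EG (~wait & done))) = {n4}, so the formula holds at n4.

Yes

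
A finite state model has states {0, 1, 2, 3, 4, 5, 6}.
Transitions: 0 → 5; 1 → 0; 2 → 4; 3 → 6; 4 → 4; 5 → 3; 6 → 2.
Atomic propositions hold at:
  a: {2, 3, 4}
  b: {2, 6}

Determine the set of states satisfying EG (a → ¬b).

{4}

Sat(¬b) = {0, 1, 3, 4, 5}
Sat(a → ¬b) = {0, 1, 3, 4, 5, 6}
EG (a → ¬b): greatest fixpoint, start Z0 = {0, 1, 3, 4, 5, 6}, keep only states in Sat with some successor in Z. Z1 = {0, 1, 3, 4, 5}; Z2 = {0, 1, 4, 5}; Z3 = {0, 1, 4}; Z4 = {1, 4}; Z5 = {4}; fixed.
Sat(EG (a → ¬b)) = {4}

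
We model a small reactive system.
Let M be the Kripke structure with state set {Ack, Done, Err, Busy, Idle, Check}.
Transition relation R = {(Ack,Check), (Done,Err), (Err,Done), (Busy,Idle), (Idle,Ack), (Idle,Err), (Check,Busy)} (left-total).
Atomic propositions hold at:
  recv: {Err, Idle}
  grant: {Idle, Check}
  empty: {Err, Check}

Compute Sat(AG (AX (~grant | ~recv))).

Sat(~grant) = {Ack, Done, Err, Busy}
Sat(~recv) = {Ack, Done, Busy, Check}
Sat(~grant | ~recv) = {Ack, Done, Err, Busy, Check}
Sat(AX (~grant | ~recv)) = {s : every successor in {Ack, Done, Err, Busy, Check}} = {Ack, Done, Err, Idle, Check}
AG (AX (~grant | ~recv)): greatest fixpoint, start Z0 = {Ack, Done, Err, Idle, Check}, keep only states in Sat with every successor in Z. Z1 = {Ack, Done, Err, Idle}; Z2 = {Done, Err, Idle}; Z3 = {Done, Err}; fixed.
Sat(AG (AX (~grant | ~recv))) = {Done, Err}

{Done, Err}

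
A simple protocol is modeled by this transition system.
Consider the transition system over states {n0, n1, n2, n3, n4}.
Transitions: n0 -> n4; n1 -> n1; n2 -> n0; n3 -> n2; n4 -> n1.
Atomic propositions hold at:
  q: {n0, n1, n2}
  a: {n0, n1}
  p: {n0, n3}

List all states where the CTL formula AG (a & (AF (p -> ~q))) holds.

Sat(~q) = {n3, n4}
Sat(p -> ~q) = {n1, n2, n3, n4}
AF (p -> ~q): least fixpoint, start Z0 = {n1, n2, n3, n4}, add states with every successor in Z. Z1 = {n0, n1, n2, n3, n4}; fixed.
Sat(AF (p -> ~q)) = {n0, n1, n2, n3, n4}
Sat(a & (AF (p -> ~q))) = {n0, n1}
AG (a & (AF (p -> ~q))): greatest fixpoint, start Z0 = {n0, n1}, keep only states in Sat with every successor in Z. Z1 = {n1}; fixed.
Sat(AG (a & (AF (p -> ~q)))) = {n1}

{n1}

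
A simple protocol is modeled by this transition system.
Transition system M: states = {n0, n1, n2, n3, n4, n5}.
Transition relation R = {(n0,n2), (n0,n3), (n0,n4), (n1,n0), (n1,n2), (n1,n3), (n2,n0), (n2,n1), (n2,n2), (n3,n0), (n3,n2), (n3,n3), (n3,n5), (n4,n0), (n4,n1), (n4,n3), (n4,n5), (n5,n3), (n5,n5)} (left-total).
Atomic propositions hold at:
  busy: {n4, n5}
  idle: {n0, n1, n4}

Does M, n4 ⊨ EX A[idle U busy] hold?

Yes

A[idle U busy]: least fixpoint, start Z0 = Sat(busy) = {n4, n5}, add states in Sat(idle) with every successor in Z. Already a fixed point.
Sat(A[idle U busy]) = {n4, n5}
Sat(EX A[idle U busy]) = {s : some successor in {n4, n5}} = {n0, n3, n4, n5}
n4 ∈ Sat(EX A[idle U busy]) = {n0, n3, n4, n5}, so the formula holds at n4.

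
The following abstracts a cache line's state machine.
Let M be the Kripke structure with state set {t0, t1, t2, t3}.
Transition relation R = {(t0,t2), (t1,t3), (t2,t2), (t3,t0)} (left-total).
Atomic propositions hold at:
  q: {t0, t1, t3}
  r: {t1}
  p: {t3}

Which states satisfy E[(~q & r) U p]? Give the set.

{t3}

Sat(~q) = {t2}
Sat(~q & r) = ∅
E[(~q & r) U p]: least fixpoint, start Z0 = Sat(p) = {t3}, add states in Sat(~q & r) with some successor in Z. Already a fixed point.
Sat(E[(~q & r) U p]) = {t3}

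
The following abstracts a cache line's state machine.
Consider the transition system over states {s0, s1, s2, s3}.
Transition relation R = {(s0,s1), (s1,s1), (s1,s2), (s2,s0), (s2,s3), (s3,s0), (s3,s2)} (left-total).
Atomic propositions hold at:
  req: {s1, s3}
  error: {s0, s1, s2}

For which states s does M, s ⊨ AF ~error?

Sat(~error) = {s3}
AF ~error: least fixpoint, start Z0 = {s3}, add states with every successor in Z. Already a fixed point.
Sat(AF ~error) = {s3}

{s3}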